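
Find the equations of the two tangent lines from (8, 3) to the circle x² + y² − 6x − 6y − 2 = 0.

2x + y = 19 and 2x − y = 13

Let a tangent through (8, 3) have slope m. Its distance from (3, 3) must equal 2√5:
(−5m − (0))² = 20(m² + 1)
m² − 4 = 0, so m = −2 or m = 2.
Through (8, 3) these give 2x + y = 19 and 2x − y = 13.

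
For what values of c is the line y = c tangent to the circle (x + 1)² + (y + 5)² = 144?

c = −17 or c = 7

Tangency holds when the distance from the centre (−1, −5) to the line equals the radius 12:
|0·(−1) + 1·(−5) − c| / √1 = 12
|c − (−5)| = 12, so c = 7 or c = −17.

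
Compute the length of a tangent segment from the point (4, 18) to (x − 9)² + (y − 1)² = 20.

Centre (9, 1), r² = 20. |PO|² = (−5)² + (17)² = 314.
The tangent meets the radius at right angles, so tangent² = |PO|² − r² = 314 − 20 = 294.

7√6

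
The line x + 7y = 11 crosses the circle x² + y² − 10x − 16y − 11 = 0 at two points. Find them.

(−3, 2) and (11, 0)

Express y = (11 − x)/7 and substitute into the circle:
50x² − 400x − 1650 = 0  ⟹  x² − 8x − 33 = 0
x = 11 or x = −3, giving (11, 0) and (−3, 2).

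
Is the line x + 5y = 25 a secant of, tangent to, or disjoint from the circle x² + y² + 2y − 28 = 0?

disjoint

d² = (1·0 + 5·(−1) − (25))²/26 = 450/13; r² = 29.
Since d² > r², the line lies outside the circle.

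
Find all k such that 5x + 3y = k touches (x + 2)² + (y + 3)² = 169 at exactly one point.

k = −19 ± 13√34

For a tangent, require d(centre, line) = r = 13.
|5·(−2) + 3·(−3) − k| / √34 = 13
|k − (−19)| = 13√34.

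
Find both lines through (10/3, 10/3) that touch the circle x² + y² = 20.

x + 2y = 10 and 2x + y = 10

Write the tangent as mx − y + (10/3 − m·(10/3)) = 0 and set its distance from the centre to 2√5:
[m·(−10/3) − (−10/3)]² = 20(m² + 1)
2m² + 5m + 2 = 0, so m = −1/2 or m = −2.
Through (10/3, 10/3) these give x + 2y = 10 and 2x + y = 10.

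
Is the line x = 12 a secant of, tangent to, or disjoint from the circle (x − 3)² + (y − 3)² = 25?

Substituting the line into the circle gives y² − 6y + 65 = 0.
Discriminant = (−6)² − 4·1·(65) = −224 < 0.
No real roots: the line does not meet the circle.

disjoint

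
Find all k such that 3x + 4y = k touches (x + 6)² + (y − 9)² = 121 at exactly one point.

For a tangent, require d(centre, line) = r = 11.
|3·(−6) + 4·9 − k| / √25 = 11
|k − (18)| = 11·5, so k = 73 or k = −37.

k = −37 or k = 73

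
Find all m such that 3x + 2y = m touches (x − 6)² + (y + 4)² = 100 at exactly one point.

The line touches the circle iff its distance from (6, −4) is 10:
|3·6 + 2·(−4) − m| / √13 = 10
|m − (10)| = 10√13.

m = 10 ± 10√13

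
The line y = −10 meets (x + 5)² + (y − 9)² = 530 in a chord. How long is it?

26

The distance from (−5, 9) to the line is 19, and r² = 530.
Chord = 2√(r² − d²) = 2·√(169) = 26.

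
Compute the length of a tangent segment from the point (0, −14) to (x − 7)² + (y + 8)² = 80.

√5

The centre is (7, −8) and r = 4√5. The square of the distance from P to the centre is 49 + 36 = 85.
Power of the point: PT² = |PO|² − r² = 5, so PT = √5.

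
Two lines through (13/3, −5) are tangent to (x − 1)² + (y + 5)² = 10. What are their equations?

Let a tangent through (13/3, −5) have slope m. Its distance from (1, −5) must equal √10:
[m·(−10/3) − (0)]² = 10(m² + 1)
m² − 9 = 0, so m = 3 or m = −3.
With m = 3: 3x − y = 18. With m = −3: 3x + y = 8.

3x − y = 18 and 3x + y = 8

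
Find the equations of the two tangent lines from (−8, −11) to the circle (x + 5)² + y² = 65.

Write the tangent as mx − y + (−11 − m·(−8)) = 0 and set its distance from the centre to √65:
(3m − (11))² = 65(m² + 1)
28m² + 33m − 28 = 0, so m = −7/4 or m = 4/7.
With m = −7/4: 7x + 4y = −100. With m = 4/7: 4x − 7y = 45.

7x + 4y = −100 and 4x − 7y = 45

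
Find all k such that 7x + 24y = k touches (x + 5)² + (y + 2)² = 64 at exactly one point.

k = −283 or k = 117

For a tangent, require d(centre, line) = r = 8.
|7·(−5) + 24·(−2) − k| / √625 = 8
|k − (−83)| = 8·25, so k = 117 or k = −283.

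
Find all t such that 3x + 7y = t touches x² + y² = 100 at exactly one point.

t = ±10√58

The line touches the circle iff its distance from (0, 0) is 10:
|3·0 + 7·0 − t| / √58 = 10
|t| = 10√58.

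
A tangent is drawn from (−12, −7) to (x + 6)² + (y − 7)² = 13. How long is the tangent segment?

Centre (−6, 7), r² = 13. |PO|² = (−6)² + (−14)² = 232.
The tangent meets the radius at right angles, so tangent² = |PO|² − r² = 232 − 13 = 219.

√219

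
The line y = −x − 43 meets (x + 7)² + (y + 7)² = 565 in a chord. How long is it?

17√2

Centre (−7, −7), r² = 565. Perpendicular distance d from centre to line = |29| / √2 = 29/√2.
Chord = 2√(r² − d²) = 2·√(289/2) = 17√2.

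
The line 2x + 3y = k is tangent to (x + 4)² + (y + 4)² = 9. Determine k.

k = −20 ± 3√13

For a tangent, require d(centre, line) = r = 3.
|2·(−4) + 3·(−4) − k| / √13 = 3
|k − (−20)| = 3√13.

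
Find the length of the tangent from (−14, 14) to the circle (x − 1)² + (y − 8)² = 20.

√241

With centre O = (1, 8), |OP|² = 261 and r² = 20.
The tangent meets the radius at right angles, so tangent² = |PO|² − r² = 261 − 20 = 241.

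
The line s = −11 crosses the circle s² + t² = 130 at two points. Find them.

The line gives s = −11. Substituting into the circle:
t² − 9 = 0
t = 3 or t = −3, giving (−11, 3) and (−11, −3).

(−11, −3) and (−11, 3)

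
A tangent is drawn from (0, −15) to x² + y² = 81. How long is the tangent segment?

12

The centre is (0, 0) and r = 9. The square of the distance from P to the centre is 0 + 225 = 225.
The tangent meets the radius at right angles, so tangent² = |PO|² − r² = 225 − 81 = 144.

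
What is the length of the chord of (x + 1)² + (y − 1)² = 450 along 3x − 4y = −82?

The distance from (−1, 1) to the line is 75/√25, and r² = 450.
Chord = 2√(r² − d²) = 2·√(225) = 30.

30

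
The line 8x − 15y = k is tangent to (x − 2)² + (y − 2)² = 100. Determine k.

For a tangent, require d(centre, line) = r = 10.
|8·2 − 15·2 − k| / √289 = 10
|k − (−14)| = 10·17, so k = 156 or k = −184.

k = −184 or k = 156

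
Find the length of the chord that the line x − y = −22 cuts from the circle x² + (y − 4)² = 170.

The distance from (0, 4) to the line is 18/√2, and r² = 170.
Half the chord is √(r² − d²) = √(8), so the full chord is 4√2.

4√2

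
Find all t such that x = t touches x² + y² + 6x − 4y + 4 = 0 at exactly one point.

t = −6 or t = 0

The line touches the circle iff its distance from (−3, 2) is 3:
|1·(−3) + 0·2 − t| / √1 = 3
|t − (−3)| = 3, so t = 0 or t = −6.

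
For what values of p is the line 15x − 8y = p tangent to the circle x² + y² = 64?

Tangency holds when the distance from the centre (0, 0) to the line equals the radius 8:
|15·0 − 8·0 − p| / √289 = 8
|p| = 8·17, so p = 136 or p = −136.

p = −136 or p = 136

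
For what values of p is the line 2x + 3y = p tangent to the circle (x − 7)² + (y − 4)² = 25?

p = 26 ± 5√13

Tangency holds when the distance from the centre (7, 4) to the line equals the radius 5:
|2·7 + 3·4 − p| / √13 = 5
|p − (26)| = 5√13.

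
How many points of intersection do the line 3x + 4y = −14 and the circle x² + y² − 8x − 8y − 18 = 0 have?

0

Substituting the line into the circle gives 25x² + 52x + 356 = 0.
Discriminant = (52)² − 4·25·(356) = −32896 < 0.
No real roots: the line does not meet the circle.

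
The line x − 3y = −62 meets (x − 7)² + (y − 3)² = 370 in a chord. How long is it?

Centre (7, 3), r² = 370. Perpendicular distance d from centre to line = |60| / √10 = 60/√10.
Chord = 2√(r² − d²) = 2·√(10) = 2√10.

2√10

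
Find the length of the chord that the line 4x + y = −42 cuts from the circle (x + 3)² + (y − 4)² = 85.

2√17

The distance from (−3, 4) to the line is 34/√17, and r² = 85.
Chord = 2√(r² − d²) = 2·√(17) = 2√17.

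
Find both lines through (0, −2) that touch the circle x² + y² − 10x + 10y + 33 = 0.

4x + y = −2 and x − 4y = 8

Write the tangent as mx − y + (−2 − m·(0)) = 0 and set its distance from the centre to √17:
(5m − (−3))² = 17(m² + 1)
4m² + 15m − 4 = 0, so m = −4 or m = 1/4.
With m = −4: 4x + y = −2. With m = 1/4: x − 4y = 8.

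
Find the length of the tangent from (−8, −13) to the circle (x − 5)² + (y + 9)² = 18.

√167

Centre (5, −9), r² = 18. |PO|² = (−13)² + (−4)² = 185.
The tangent meets the radius at right angles, so tangent² = |PO|² − r² = 185 − 18 = 167.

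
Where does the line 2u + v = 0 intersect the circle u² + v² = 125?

(−5, 10) and (5, −10)

Express v = −2u and substitute into the circle:
5u² − 125 = 0  ⟹  u² − 25 = 0
u = 5 or u = −5, giving (5, −10) and (−5, 10).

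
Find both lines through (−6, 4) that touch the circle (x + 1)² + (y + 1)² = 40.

x − 3y = −18 and 3x − y = −22

Let a tangent through (−6, 4) have slope m. Its distance from (−1, −1) must equal 2√10:
[m·(5) − (−5)]² = 40(m² + 1)
3m² − 10m + 3 = 0, so m = 1/3 or m = 3.
With m = 1/3: x − 3y = −18. With m = 3: 3x − y = −22.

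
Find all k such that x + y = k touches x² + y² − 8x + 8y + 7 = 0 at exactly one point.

Tangency holds when the distance from the centre (4, −4) to the line equals the radius 5:
|1·4 + 1·(−4) − k| / √2 = 5
|k| = 5√2.

k = ±5√2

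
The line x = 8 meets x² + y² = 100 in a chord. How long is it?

The line gives x = 8. Substituting into the circle:
y² − 36 = 0
y = 6 or y = −6, giving (8, 6) and (8, −6).
|(8, 6) − (8, −6)| = √((0)² + (12)²) = 12.

12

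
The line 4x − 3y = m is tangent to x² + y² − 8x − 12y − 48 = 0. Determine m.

m = −52 or m = 48

Tangency holds when the distance from the centre (4, 6) to the line equals the radius 10:
|4·4 − 3·6 − m| / √25 = 10
|m − (−2)| = 10·5, so m = 48 or m = −52.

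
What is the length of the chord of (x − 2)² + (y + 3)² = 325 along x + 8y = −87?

4√65

Express y = (−87 − x)/8 and substitute into the circle:
65x² − 130x − 16575 = 0  ⟹  x² − 2x − 255 = 0
x = 17 or x = −15, giving (17, −13) and (−15, −9).
|(17, −13) − (−15, −9)| = √((32)² + (−4)²) = 4√65.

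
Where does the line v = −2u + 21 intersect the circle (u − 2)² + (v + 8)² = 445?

Express v = −2u + 21 and substitute into the circle:
5u² − 120u + 400 = 0  ⟹  u² − 24u + 80 = 0
u = 20 or u = 4, giving (20, −19) and (4, 13).

(4, 13) and (20, −19)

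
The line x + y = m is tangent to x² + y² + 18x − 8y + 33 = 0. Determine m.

The line touches the circle iff its distance from (−9, 4) is 8:
|1·(−9) + 1·4 − m| / √2 = 8
|m − (−5)| = 8√2.

m = −5 ± 8√2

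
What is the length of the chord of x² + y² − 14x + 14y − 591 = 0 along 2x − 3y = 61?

Centre (7, −7), r² = 689. Perpendicular distance d from centre to line = |−26| / √13 = 26/√13.
Half the chord is √(r² − d²) = √(637), so the full chord is 14√13.

14√13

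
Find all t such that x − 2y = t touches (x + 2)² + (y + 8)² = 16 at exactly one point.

t = 14 ± 4√5

Tangency holds when the distance from the centre (−2, −8) to the line equals the radius 4:
|1·(−2) − 2·(−8) − t| / √5 = 4
|t − (14)| = 4√5.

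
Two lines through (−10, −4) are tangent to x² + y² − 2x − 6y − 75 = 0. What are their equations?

Write the tangent as mx − y + (−4 − m·(−10)) = 0 and set its distance from the centre to √85:
[m·(11) − (7)]² = 85(m² + 1)
18m² − 77m − 18 = 0, so m = −2/9 or m = 9/2.
With m = −2/9: 2x + 9y = −56. With m = 9/2: 9x − 2y = −82.

2x + 9y = −56 and 9x − 2y = −82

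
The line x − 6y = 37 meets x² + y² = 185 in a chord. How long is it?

4√37

The distance from (0, 0) to the line is 37/√37, and r² = 185.
Half the chord is √(r² − d²) = √(148), so the full chord is 4√37.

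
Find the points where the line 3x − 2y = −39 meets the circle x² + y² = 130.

(−11, 3) and (−7, 9)

Express y = (39 + 3x)/2 and substitute into the circle:
13x² + 234x + 1001 = 0  ⟹  x² + 18x + 77 = 0
x = −7 or x = −11, giving (−7, 9) and (−11, 3).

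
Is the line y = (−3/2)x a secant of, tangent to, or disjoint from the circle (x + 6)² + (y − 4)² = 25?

d² = (3·(−6) + 2·4 − (0))²/13 = 100/13; r² = 25.
Since d² < r², the line cuts the circle twice.

secant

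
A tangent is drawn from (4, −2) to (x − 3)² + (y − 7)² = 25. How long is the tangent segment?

√57

With centre O = (3, 7), |OP|² = 82 and r² = 25.
By the tangent–radius right angle, tangent length = √(|PO|² − r²) = √57.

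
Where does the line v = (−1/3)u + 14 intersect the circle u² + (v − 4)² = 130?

(−3, 15) and (9, 11)

Substitute v = (42 − u)/3:
10u² − 60u − 270 = 0  ⟹  u² − 6u − 27 = 0
u = 9 or u = −3, giving (9, 11) and (−3, 15).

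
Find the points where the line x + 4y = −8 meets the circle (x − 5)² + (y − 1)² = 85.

Substitute y = (−8 − x)/4:
17x² − 136x − 816 = 0  ⟹  x² − 8x − 48 = 0
x = 12 or x = −4, giving (12, −5) and (−4, −1).

(−4, −1) and (12, −5)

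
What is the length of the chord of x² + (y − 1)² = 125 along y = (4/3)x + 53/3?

Centre (0, 1), r² = 125. Perpendicular distance d from centre to line = |50| / √25 = 50/√25.
Half the chord is √(r² − d²) = √(25), so the full chord is 10.

10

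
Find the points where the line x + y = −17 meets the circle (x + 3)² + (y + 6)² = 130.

From the line, y = −x − 17. Substituting:
2x² + 28x = 0  ⟹  x² + 14x = 0
x = 0 or x = −14, giving (0, −17) and (−14, −3).

(−14, −3) and (0, −17)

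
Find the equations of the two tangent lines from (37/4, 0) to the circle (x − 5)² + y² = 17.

4x + y = 37 and 4x − y = 37

Let a tangent through (37/4, 0) have slope m. Its distance from (5, 0) must equal √17:
[m·(−17/4) − (0)]² = 17(m² + 1)
m² − 16 = 0, so m = −4 or m = 4.
With m = −4: 4x + y = 37. With m = 4: 4x − y = 37.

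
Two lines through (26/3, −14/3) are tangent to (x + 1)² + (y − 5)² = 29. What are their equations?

A line y − (−14/3) = m(x − (26/3)) is tangent when its distance from (−1, 5) is √29:
[m·(−29/3) − (29/3)]² = 29(m² + 1)
10m² + 29m + 10 = 0, so m = −2/5 or m = −5/2.
Through (26/3, −14/3) these give 2x + 5y = −6 and 5x + 2y = 34.

2x + 5y = −6 and 5x + 2y = 34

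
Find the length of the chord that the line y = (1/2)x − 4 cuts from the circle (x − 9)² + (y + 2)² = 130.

Express y = (−8 + x)/2 and substitute into the circle:
5x² − 80x − 180 = 0  ⟹  x² − 16x − 36 = 0
x = 18 or x = −2, giving (18, 5) and (−2, −5).
Chord length = distance between (18, 5) and (−2, −5) = √500 = 10√5.

10√5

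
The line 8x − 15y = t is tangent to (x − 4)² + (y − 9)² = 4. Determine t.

t = −137 or t = −69

For a tangent, require d(centre, line) = r = 2.
|8·4 − 15·9 − t| / √289 = 2
|t − (−103)| = 2·17, so t = −69 or t = −137.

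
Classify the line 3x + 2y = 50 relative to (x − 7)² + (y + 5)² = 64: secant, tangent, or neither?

Centre (7, −5), r² = 64. Distance² from centre to line = (−39)²/13 = 117.
Since d² > r², the line lies outside the circle.

neither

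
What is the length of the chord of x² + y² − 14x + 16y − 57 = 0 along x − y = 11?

18√2

Centre (7, −8), r² = 170. Perpendicular distance d from centre to line = |4| / √2 = 4/√2.
Chord = 2√(r² − d²) = 2·√(162) = 18√2.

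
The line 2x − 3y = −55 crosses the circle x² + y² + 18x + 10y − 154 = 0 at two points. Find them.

(−23, 3) and (−11, 11)

From the line, y = (55 + 2x)/3. Substituting:
13x² + 442x + 3289 = 0  ⟹  x² + 34x + 253 = 0
x = −11 or x = −23, giving (−11, 11) and (−23, 3).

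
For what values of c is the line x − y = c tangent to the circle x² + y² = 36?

The line touches the circle iff its distance from (0, 0) is 6:
|1·0 − 1·0 − c| / √2 = 6
|c| = 6√2.

c = ±6√2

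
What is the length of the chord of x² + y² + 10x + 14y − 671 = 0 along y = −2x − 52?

Substitute y = −2x − 52:
5x² + 190x + 1305 = 0  ⟹  x² + 38x + 261 = 0
x = −9 or x = −29, giving (−9, −34) and (−29, 6).
|(−9, −34) − (−29, 6)| = √((20)² + (−40)²) = 20√5.

20√5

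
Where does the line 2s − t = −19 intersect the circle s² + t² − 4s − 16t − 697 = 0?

(−16, −13) and (8, 35)

Express t = 2s + 19 and substitute into the circle:
5s² + 40s − 640 = 0  ⟹  s² + 8s − 128 = 0
s = 8 or s = −16, giving (8, 35) and (−16, −13).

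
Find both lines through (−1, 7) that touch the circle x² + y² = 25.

A line y − (7) = m(x − (−1)) is tangent when its distance from (0, 0) is 5:
[m·(1) − (−7)]² = 25(m² + 1)
12m² − 7m − 12 = 0, so m = 4/3 or m = −3/4.
Through (−1, 7) these give 4x − 3y = −25 and 3x + 4y = 25.

4x − 3y = −25 and 3x + 4y = 25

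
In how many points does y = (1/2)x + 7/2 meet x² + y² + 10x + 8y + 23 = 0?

Substituting the line into the circle gives 5x² + 70x + 253 = 0.
Δ = 4900 − 5060 = −160.
No real roots: the line does not meet the circle.

0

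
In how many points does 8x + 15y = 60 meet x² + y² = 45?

d² = (8·0 + 15·0 − (60))²/289 = 3600/289; r² = 45.
Since d² < r², the line cuts the circle twice.

2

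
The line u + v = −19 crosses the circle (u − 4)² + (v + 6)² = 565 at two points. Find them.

From the line, v = −u − 19. Substituting:
2u² + 18u − 380 = 0  ⟹  u² + 9u − 190 = 0
u = 10 or u = −19, giving (10, −29) and (−19, 0).

(−19, 0) and (10, −29)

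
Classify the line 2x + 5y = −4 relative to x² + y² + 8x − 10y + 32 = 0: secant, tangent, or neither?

neither

Centre (−4, 5), r² = 9. Distance² from centre to line = (21)²/29 = 441/29.
Since d² > r², the line lies outside the circle.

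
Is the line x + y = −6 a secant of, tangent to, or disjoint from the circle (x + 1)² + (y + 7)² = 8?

Substituting the line into the circle gives 2x² − 6 = 0.
Discriminant = (0)² − 4·2·(−6) = 48 > 0.
Two real roots: the line is a secant.

secant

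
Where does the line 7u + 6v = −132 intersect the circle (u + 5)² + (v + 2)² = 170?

From the line, v = (−132 − 7u)/6. Substituting:
85u² + 2040u + 9180 = 0  ⟹  u² + 24u + 108 = 0
u = −6 or u = −18, giving (−6, −15) and (−18, −1).

(−18, −1) and (−6, −15)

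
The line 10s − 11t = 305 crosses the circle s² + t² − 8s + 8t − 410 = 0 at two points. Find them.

(3, −25) and (25, −5)

From the line, t = (−305 + 10s)/11. Substituting:
221s² − 6188s + 16575 = 0  ⟹  s² − 28s + 75 = 0
s = 25 or s = 3, giving (25, −5) and (3, −25).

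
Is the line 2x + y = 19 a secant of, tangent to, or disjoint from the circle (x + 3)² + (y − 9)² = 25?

disjoint

Substituting the line into the circle gives 5x² − 34x + 84 = 0.
Discriminant = (−34)² − 4·5·(84) = −524 < 0.
No real roots: the line does not meet the circle.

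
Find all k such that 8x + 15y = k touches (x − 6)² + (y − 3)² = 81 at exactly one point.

Tangency holds when the distance from the centre (6, 3) to the line equals the radius 9:
|8·6 + 15·3 − k| / √289 = 9
|k − (93)| = 9·17, so k = 246 or k = −60.

k = −60 or k = 246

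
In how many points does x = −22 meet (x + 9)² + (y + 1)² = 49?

Substituting the line into the circle gives y² + 2y + 121 = 0.
Discriminant = (2)² − 4·1·(121) = −480 < 0.
No real roots: the line does not meet the circle.

0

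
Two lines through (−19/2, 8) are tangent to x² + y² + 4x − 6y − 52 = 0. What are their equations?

Write the tangent as mx − y + (8 − m·(−19/2)) = 0 and set its distance from the centre to √65:
(15/2m − (−5))² = 65(m² + 1)
7m² − 60m + 32 = 0, so m = 4/7 or m = 8.
With m = 4/7: 4x − 7y = −94. With m = 8: 8x − y = −84.

4x − 7y = −94 and 8x − y = −84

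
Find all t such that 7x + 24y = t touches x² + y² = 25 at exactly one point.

The line touches the circle iff its distance from (0, 0) is 5:
|7·0 + 24·0 − t| / √625 = 5
|t| = 5·25, so t = 125 or t = −125.

t = −125 or t = 125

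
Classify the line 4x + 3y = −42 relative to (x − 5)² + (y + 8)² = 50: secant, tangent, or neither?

neither

d² = (4·5 + 3·(−8) − (−42))²/25 = 1444/25; r² = 50.
Since d² > r², the line lies outside the circle.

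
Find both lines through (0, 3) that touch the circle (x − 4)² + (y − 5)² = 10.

3x − y = −3 and x + 3y = 9

Write the tangent as mx − y + (3 − m·(0)) = 0 and set its distance from the centre to √10:
[m·(4) − (2)]² = 10(m² + 1)
3m² − 8m − 3 = 0, so m = 3 or m = −1/3.
With m = 3: 3x − y = −3. With m = −1/3: x + 3y = 9.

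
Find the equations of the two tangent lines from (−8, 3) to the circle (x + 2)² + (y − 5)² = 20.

2x − y = −19 and x + 2y = −2

Let a tangent through (−8, 3) have slope m. Its distance from (−2, 5) must equal 2√5:
(6m − (2))² = 20(m² + 1)
2m² − 3m − 2 = 0, so m = 2 or m = −1/2.
Through (−8, 3) these give 2x − y = −19 and x + 2y = −2.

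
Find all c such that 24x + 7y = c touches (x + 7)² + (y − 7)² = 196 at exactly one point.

c = −469 or c = 231

Tangency holds when the distance from the centre (−7, 7) to the line equals the radius 14:
|24·(−7) + 7·7 − c| / √625 = 14
|c − (−119)| = 14·25, so c = 231 or c = −469.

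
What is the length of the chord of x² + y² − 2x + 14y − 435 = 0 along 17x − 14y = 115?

Centre (1, −7), r² = 485. Perpendicular distance d from centre to line = |0| / √485 = 0/√485.
Chord = 2√(r² − d²) = 2·√(485) = 2√485.

2√485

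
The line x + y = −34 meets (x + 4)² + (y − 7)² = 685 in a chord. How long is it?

√2

Centre (−4, 7), r² = 685. Perpendicular distance d from centre to line = |37| / √2 = 37/√2.
Chord = 2√(r² − d²) = 2·√(1/2) = √2.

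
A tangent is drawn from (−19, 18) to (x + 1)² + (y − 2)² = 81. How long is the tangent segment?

The centre is (−1, 2) and r = 9. The square of the distance from P to the centre is 324 + 256 = 580.
The tangent meets the radius at right angles, so tangent² = |PO|² − r² = 580 − 81 = 499.

√499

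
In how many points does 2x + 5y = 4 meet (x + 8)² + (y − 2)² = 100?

2

Substituting the line into the circle gives 29x² + 424x − 864 = 0.
Discriminant = (424)² − 4·29·(−864) = 280000 > 0.
Two real roots: the line is a secant.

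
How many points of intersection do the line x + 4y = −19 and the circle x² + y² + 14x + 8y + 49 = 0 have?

2

Substituting the line into the circle gives 17x² + 230x + 537 = 0.
Δ = 52900 − 36516 = 16384.
Two real roots: the line is a secant.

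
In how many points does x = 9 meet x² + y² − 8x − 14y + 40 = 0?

d² = (1·4 + 0·7 − (9))² = 25; r² = 25.
Since d² = r², the line is tangent.

1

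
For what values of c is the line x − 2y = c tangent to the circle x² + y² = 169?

Tangency holds when the distance from the centre (0, 0) to the line equals the radius 13:
|1·0 − 2·0 − c| / √5 = 13
|c| = 13√5.

c = ±13√5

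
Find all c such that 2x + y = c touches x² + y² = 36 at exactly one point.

The line touches the circle iff its distance from (0, 0) is 6:
|2·0 + 1·0 − c| / √5 = 6
|c| = 6√5.

c = ±6√5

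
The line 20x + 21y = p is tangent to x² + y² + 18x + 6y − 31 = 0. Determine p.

p = −562 or p = 76

Tangency holds when the distance from the centre (−9, −3) to the line equals the radius 11:
|20·(−9) + 21·(−3) − p| / √841 = 11
|p − (−243)| = 11·29, so p = 76 or p = −562.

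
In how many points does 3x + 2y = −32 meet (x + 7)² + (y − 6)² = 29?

0

Substituting the line into the circle gives 13x² + 320x + 2016 = 0.
Δ = 102400 − 104832 = −2432.
No real roots: the line does not meet the circle.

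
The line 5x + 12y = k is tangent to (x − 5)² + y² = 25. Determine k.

Tangency holds when the distance from the centre (5, 0) to the line equals the radius 5:
|5·5 + 12·0 − k| / √169 = 5
|k − (25)| = 5·13, so k = 90 or k = −40.

k = −40 or k = 90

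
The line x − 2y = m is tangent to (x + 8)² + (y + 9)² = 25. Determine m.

m = 10 ± 5√5

For a tangent, require d(centre, line) = r = 5.
|1·(−8) − 2·(−9) − m| / √5 = 5
|m − (10)| = 5√5.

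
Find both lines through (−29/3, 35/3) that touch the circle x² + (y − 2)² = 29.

Write the tangent as mx − y + (35/3 − m·(−29/3)) = 0 and set its distance from the centre to √29:
(29/3m − (−29/3))² = 29(m² + 1)
10m² + 29m + 10 = 0, so m = −5/2 or m = −2/5.
Through (−29/3, 35/3) these give 5x + 2y = −25 and 2x + 5y = 39.

5x + 2y = −25 and 2x + 5y = 39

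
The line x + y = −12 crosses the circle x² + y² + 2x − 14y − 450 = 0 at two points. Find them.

Express y = −x − 12 and substitute into the circle:
2x² + 40x − 138 = 0  ⟹  x² + 20x − 69 = 0
x = 3 or x = −23, giving (3, −15) and (−23, 11).

(−23, 11) and (3, −15)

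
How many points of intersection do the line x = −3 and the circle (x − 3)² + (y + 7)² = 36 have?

Substituting the line into the circle gives y² + 14y + 49 = 0.
Δ = 196 − 196 = 0.
A repeated root: the line is tangent.

1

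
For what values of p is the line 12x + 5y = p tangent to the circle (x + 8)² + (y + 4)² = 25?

Tangency holds when the distance from the centre (−8, −4) to the line equals the radius 5:
|12·(−8) + 5·(−4) − p| / √169 = 5
|p − (−116)| = 5·13, so p = −51 or p = −181.

p = −181 or p = −51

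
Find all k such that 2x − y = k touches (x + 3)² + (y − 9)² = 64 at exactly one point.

k = −15 ± 8√5

Tangency holds when the distance from the centre (−3, 9) to the line equals the radius 8:
|2·(−3) − 1·9 − k| / √5 = 8
|k − (−15)| = 8√5.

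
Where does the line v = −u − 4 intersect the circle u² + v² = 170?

Substitute v = −u − 4:
2u² + 8u − 154 = 0  ⟹  u² + 4u − 77 = 0
u = 7 or u = −11, giving (7, −11) and (−11, 7).

(−11, 7) and (7, −11)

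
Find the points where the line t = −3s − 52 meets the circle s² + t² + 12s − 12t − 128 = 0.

Express t = −3s − 52 and substitute into the circle:
10s² + 360s + 3200 = 0  ⟹  s² + 36s + 320 = 0
s = −16 or s = −20, giving (−16, −4) and (−20, 8).

(−20, 8) and (−16, −4)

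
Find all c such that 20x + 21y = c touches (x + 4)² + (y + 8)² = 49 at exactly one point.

The line touches the circle iff its distance from (−4, −8) is 7:
|20·(−4) + 21·(−8) − c| / √841 = 7
|c − (−248)| = 7·29, so c = −45 or c = −451.

c = −451 or c = −45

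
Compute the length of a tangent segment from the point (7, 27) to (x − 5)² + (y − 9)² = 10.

The centre is (5, 9) and r = √10. The square of the distance from P to the centre is 4 + 324 = 328.
The tangent meets the radius at right angles, so tangent² = |PO|² − r² = 328 − 10 = 318.

√318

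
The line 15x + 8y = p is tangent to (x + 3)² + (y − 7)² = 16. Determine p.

p = −57 or p = 79

The line touches the circle iff its distance from (−3, 7) is 4:
|15·(−3) + 8·7 − p| / √289 = 4
|p − (11)| = 4·17, so p = 79 or p = −57.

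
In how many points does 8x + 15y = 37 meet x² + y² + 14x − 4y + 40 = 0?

d² = (8·(−7) + 15·2 − (37))²/289 = 3969/289; r² = 13.
Since d² > r², the line lies outside the circle.

0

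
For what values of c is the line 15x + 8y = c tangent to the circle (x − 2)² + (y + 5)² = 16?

The line touches the circle iff its distance from (2, −5) is 4:
|15·2 + 8·(−5) − c| / √289 = 4
|c − (−10)| = 4·17, so c = 58 or c = −78.

c = −78 or c = 58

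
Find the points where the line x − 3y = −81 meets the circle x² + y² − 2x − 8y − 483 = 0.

(−9, 24) and (−3, 26)

Express y = (81 + x)/3 and substitute into the circle:
10x² + 120x + 270 = 0  ⟹  x² + 12x + 27 = 0
x = −3 or x = −9, giving (−3, 26) and (−9, 24).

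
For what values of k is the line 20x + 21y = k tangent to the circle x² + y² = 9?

The line touches the circle iff its distance from (0, 0) is 3:
|20·0 + 21·0 − k| / √841 = 3
|k| = 3·29, so k = 87 or k = −87.

k = −87 or k = 87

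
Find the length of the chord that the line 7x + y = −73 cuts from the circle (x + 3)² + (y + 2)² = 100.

Centre (−3, −2), r² = 100. Perpendicular distance d from centre to line = |50| / √50 = 50/√50.
Half the chord is √(r² − d²) = √(50), so the full chord is 10√2.

10√2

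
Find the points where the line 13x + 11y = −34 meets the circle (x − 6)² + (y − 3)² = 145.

Express y = (−34 − 13x)/11 and substitute into the circle:
290x² + 290x − 8700 = 0  ⟹  x² + x − 30 = 0
x = 5 or x = −6, giving (5, −9) and (−6, 4).

(−6, 4) and (5, −9)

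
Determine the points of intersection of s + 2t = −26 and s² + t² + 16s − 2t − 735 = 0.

Substitute t = (−26 − s)/2:
5s² + 120s − 2160 = 0  ⟹  s² + 24s − 432 = 0
s = 12 or s = −36, giving (12, −19) and (−36, 5).

(−36, 5) and (12, −19)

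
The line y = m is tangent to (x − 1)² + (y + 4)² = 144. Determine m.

m = −16 or m = 8

For a tangent, require d(centre, line) = r = 12.
|0·1 + 1·(−4) − m| / √1 = 12
|m − (−4)| = 12, so m = 8 or m = −16.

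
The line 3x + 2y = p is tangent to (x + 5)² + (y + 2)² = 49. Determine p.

The line touches the circle iff its distance from (−5, −2) is 7:
|3·(−5) + 2·(−2) − p| / √13 = 7
|p − (−19)| = 7√13.

p = −19 ± 7√13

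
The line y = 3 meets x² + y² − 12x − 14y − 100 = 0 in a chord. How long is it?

26

Express y = 3 and substitute into the circle:
x² − 12x − 133 = 0
x = 19 or x = −7, giving (19, 3) and (−7, 3).
Chord length = distance between (19, 3) and (−7, 3) = √676 = 26.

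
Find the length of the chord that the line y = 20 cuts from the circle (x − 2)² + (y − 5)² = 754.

Centre (2, 5), r² = 754. Perpendicular distance d from centre to line = |−15| / √1 = 15.
Half the chord is √(r² − d²) = √(529), so the full chord is 46.

46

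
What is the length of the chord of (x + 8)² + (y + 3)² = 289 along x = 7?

The line gives x = 7. Substituting into the circle:
y² + 6y − 55 = 0
y = 5 or y = −11, giving (7, 5) and (7, −11).
Chord length = distance between (7, 5) and (7, −11) = √256 = 16.

16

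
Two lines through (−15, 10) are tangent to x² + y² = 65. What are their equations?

x + 8y = 65 and 7x + 4y = −65

Write the tangent as mx − y + (10 − m·(−15)) = 0 and set its distance from the centre to √65:
(15m − (−10))² = 65(m² + 1)
32m² + 60m + 7 = 0, so m = −1/8 or m = −7/4.
With m = −1/8: x + 8y = 65. With m = −7/4: 7x + 4y = −65.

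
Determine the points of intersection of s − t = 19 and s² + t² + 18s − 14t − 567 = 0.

(2, −17) and (15, −4)

Substitute t = s − 19:
2s² − 34s + 60 = 0  ⟹  s² − 17s + 30 = 0
s = 15 or s = 2, giving (15, −4) and (2, −17).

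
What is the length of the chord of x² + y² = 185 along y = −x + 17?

Express y = −x + 17 and substitute into the circle:
2x² − 34x + 104 = 0  ⟹  x² − 17x + 52 = 0
x = 13 or x = 4, giving (13, 4) and (4, 13).
Chord length = distance between (13, 4) and (4, 13) = √162 = 9√2.

9√2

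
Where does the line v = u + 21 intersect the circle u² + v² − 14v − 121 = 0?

From the line, v = u + 21. Substituting:
2u² + 28u + 26 = 0  ⟹  u² + 14u + 13 = 0
u = −1 or u = −13, giving (−1, 20) and (−13, 8).

(−13, 8) and (−1, 20)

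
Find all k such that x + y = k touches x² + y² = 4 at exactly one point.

k = ±2√2

For a tangent, require d(centre, line) = r = 2.
|1·0 + 1·0 − k| / √2 = 2
|k| = 2√2.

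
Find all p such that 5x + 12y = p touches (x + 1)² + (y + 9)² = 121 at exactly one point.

p = −256 or p = 30

Tangency holds when the distance from the centre (−1, −9) to the line equals the radius 11:
|5·(−1) + 12·(−9) − p| / √169 = 11
|p − (−113)| = 11·13, so p = 30 or p = −256.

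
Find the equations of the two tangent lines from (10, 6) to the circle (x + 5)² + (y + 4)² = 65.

7x − 4y = 46 and x − 8y = −38

A line y − (6) = m(x − (10)) is tangent when its distance from (−5, −4) is √65:
(−15m − (−10))² = 65(m² + 1)
32m² − 60m + 7 = 0, so m = 7/4 or m = 1/8.
Through (10, 6) these give 7x − 4y = 46 and x − 8y = −38.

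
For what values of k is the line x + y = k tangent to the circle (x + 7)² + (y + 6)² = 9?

Tangency holds when the distance from the centre (−7, −6) to the line equals the radius 3:
|1·(−7) + 1·(−6) − k| / √2 = 3
|k − (−13)| = 3√2.

k = −13 ± 3√2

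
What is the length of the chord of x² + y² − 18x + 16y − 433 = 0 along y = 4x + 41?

Substitute y = 4x + 41:
17x² + 374x + 1904 = 0  ⟹  x² + 22x + 112 = 0
x = −8 or x = −14, giving (−8, 9) and (−14, −15).
Chord length = distance between (−8, 9) and (−14, −15) = √612 = 6√17.

6√17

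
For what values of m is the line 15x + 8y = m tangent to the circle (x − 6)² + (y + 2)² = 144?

For a tangent, require d(centre, line) = r = 12.
|15·6 + 8·(−2) − m| / √289 = 12
|m − (74)| = 12·17, so m = 278 or m = −130.

m = −130 or m = 278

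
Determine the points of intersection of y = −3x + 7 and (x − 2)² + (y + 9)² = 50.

(3, −2) and (7, −14)

Substitute y = −3x + 7:
10x² − 100x + 210 = 0  ⟹  x² − 10x + 21 = 0
x = 7 or x = 3, giving (7, −14) and (3, −2).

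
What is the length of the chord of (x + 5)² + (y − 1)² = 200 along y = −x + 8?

Centre (−5, 1), r² = 200. Perpendicular distance d from centre to line = |−12| / √2 = 12/√2.
Chord = 2√(r² − d²) = 2·√(128) = 16√2.

16√2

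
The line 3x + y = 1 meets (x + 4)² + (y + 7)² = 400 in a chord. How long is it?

From the line, y = −3x + 1. Substituting:
10x² − 40x − 320 = 0  ⟹  x² − 4x − 32 = 0
x = 8 or x = −4, giving (8, −23) and (−4, 13).
Chord length = distance between (8, −23) and (−4, 13) = √1440 = 12√10.

12√10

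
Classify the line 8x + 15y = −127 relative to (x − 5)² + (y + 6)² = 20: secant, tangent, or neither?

Substituting the line into the circle gives 289x² − 1658x + 2494 = 0.
Discriminant = (−1658)² − 4·289·(2494) = −134100 < 0.
No real roots: the line does not meet the circle.

neither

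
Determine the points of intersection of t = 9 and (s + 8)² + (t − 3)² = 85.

From the line, t = 9. Substituting:
s² + 16s + 15 = 0
s = −1 or s = −15, giving (−1, 9) and (−15, 9).

(−15, 9) and (−1, 9)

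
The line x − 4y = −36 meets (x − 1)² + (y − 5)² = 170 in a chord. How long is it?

The distance from (1, 5) to the line is 17/√17, and r² = 170.
Chord = 2√(r² − d²) = 2·√(153) = 6√17.

6√17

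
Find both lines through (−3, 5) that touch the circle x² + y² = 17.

A line y − (5) = m(x − (−3)) is tangent when its distance from (0, 0) is √17:
[m·(3) − (−5)]² = 17(m² + 1)
4m² − 15m − 4 = 0, so m = −1/4 or m = 4.
Through (−3, 5) these give x + 4y = 17 and 4x − y = −17.

x + 4y = 17 and 4x − y = −17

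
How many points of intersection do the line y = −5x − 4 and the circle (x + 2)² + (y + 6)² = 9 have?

2

Substituting the line into the circle gives 26x² − 16x − 1 = 0.
Discriminant = (−16)² − 4·26·(−1) = 360 > 0.
Two real roots: the line is a secant.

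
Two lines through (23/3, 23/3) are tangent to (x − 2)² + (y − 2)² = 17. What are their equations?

A line y − (23/3) = m(x − (23/3)) is tangent when its distance from (2, 2) is √17:
[m·(−17/3) − (−17/3)]² = 17(m² + 1)
4m² − 17m + 4 = 0, so m = 4 or m = 1/4.
With m = 4: 4x − y = 23. With m = 1/4: x − 4y = −23.

4x − y = 23 and x − 4y = −23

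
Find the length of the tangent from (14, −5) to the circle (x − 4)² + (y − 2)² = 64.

The centre is (4, 2) and r = 8. The square of the distance from P to the centre is 100 + 49 = 149.
By the tangent–radius right angle, tangent length = √(|PO|² − r²) = √85.

√85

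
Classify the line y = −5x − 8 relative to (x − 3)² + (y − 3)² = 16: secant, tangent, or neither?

d² = (5·3 + 1·3 − (−8))²/26 = 26; r² = 16.
Since d² > r², the line lies outside the circle.

neither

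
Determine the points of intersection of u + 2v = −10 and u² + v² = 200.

From the line, v = (−10 − u)/2. Substituting:
5u² + 20u − 700 = 0  ⟹  u² + 4u − 140 = 0
u = 10 or u = −14, giving (10, −10) and (−14, 2).

(−14, 2) and (10, −10)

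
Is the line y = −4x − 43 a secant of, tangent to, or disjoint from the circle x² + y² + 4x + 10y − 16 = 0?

Substituting the line into the circle gives 17x² + 308x + 1403 = 0.
Δ = 94864 − 95404 = −540.
No real roots: the line does not meet the circle.

disjoint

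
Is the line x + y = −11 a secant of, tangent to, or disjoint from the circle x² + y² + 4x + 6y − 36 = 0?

secant

Substituting the line into the circle gives 2x² + 20x + 19 = 0.
Δ = 400 − 152 = 248.
Two real roots: the line is a secant.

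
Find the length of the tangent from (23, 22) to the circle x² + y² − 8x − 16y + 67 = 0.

Centre (4, 8), r² = 13. |PO|² = (19)² + (14)² = 557.
Power of the point: PT² = |PO|² − r² = 544, so PT = 4√34.

4√34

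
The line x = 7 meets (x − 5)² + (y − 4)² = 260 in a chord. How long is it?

32

Centre (5, 4), r² = 260. Perpendicular distance d from centre to line = |−2| / √1 = 2.
Half the chord is √(r² − d²) = √(256), so the full chord is 32.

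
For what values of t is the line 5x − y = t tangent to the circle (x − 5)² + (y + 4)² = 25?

Tangency holds when the distance from the centre (5, −4) to the line equals the radius 5:
|5·5 − 1·(−4) − t| / √26 = 5
|t − (29)| = 5√26.

t = 29 ± 5√26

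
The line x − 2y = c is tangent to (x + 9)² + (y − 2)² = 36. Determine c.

For a tangent, require d(centre, line) = r = 6.
|1·(−9) − 2·2 − c| / √5 = 6
|c − (−13)| = 6√5.

c = −13 ± 6√5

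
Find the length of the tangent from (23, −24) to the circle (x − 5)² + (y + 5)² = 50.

The centre is (5, −5) and r = 5√2. The square of the distance from P to the centre is 324 + 361 = 685.
Power of the point: PT² = |PO|² − r² = 635, so PT = √635.

√635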